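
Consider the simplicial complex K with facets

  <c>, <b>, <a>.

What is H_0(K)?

H_0 = Z^3.

Order the vertices as a < b < c. Listing each simplex with vertices in this order, K has dimension 0 with simplices:

  0-simplices (3): a, b, c

so the chain groups are C_0 ≅ Z^3.

Computing H_k = (kernel of ∂_k) / (image of ∂_{k+1}):

  H_0: rank C_0 − rank ∂_1 = 3 − 0 = 3, and there is no ∂_1, so H_0 ≅ Z^3.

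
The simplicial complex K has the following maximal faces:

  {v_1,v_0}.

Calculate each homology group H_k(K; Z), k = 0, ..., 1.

H_0 ≅ Z,  H_1 = 0.

K has 2 vertices, 1 edge.
rank ∂_0 = 0, rank ∂_1 = 1 ⇒ b_0 = 2 − 0 − 1 = 1; all invariant factors of ∂_1 are 1 so no torsion. So H_0 ≅ Z.
rank ∂_1 = 1, rank ∂_2 = 0 ⇒ b_1 = 1 − 1 − 0 = 0. So H_1 ≅ 0.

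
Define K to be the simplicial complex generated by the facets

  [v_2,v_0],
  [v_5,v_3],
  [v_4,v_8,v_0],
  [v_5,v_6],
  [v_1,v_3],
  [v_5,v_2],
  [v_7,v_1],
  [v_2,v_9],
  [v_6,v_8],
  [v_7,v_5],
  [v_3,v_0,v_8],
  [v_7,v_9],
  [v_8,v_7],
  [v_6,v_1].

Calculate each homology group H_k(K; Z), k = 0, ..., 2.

H_0 = Z,  H_1 = Z^6,  H_2 = 0.

Fix the vertex order v_0 < v_1 < v_2 < v_3 < v_4 < v_5 < v_6 < v_7 < v_8 < v_9 and write every simplex with vertices in increasing order. Then dim K = 2 and the simplices of K are:

  0-simplices (10): [v_0], [v_1], [v_2], [v_3], [v_4], [v_5], [v_6], [v_7], [v_8], [v_9]
  1-simplices (17): (17 of them)
  2-simplices (2): [v_0,v_3,v_8], [v_0,v_4,v_8]

so the chain groups are C_0 ≅ Z^10, C_1 ≅ Z^17, C_2 ≅ Z^2.

∂_1: C_1 → C_0 is given by ∂[p,q] = [q] − [p]. For instance
  ∂[v_0,v_4] = [v_4] − [v_0].
The resulting 10×17 matrix has rank 9, and its Smith normal form has invariant factors (1,1,1,1,1,1,1,1,1).

Boundary ∂_2: C_2 → C_1 acts by ∂[p,q,r] = [q,r] − [p,r] + [p,q]. For instance
  ∂[v_0,v_4,v_8] = [v_4,v_8] − [v_0,v_8] + [v_0,v_4],
  ∂[v_0,v_3,v_8] = [v_3,v_8] − [v_0,v_8] + [v_0,v_3].
The 17×2 boundary matrix has rank 2 and Smith normal form diag(1,1).

Computing H_k = (kernel of ∂_k) / (image of ∂_{k+1}):

  H_0: rank C_0 − rank ∂_1 = 10 − 9 = 1, and the invariant factors of ∂_1 are all 1, so H_0 = Z.
  H_1: rank ker ∂_1 − rank ∂_2 = (17 − 9) − 2 = 6, and the invariant factors of ∂_2 are all 1, so H_1 = Z^6.
  H_2: rank ker ∂_2 − rank ∂_3 = (2 − 2) − 0 = 0, and there is no ∂_3, so H_2 = 0.

As a check, the Euler characteristic is 10 − 17 + 2 = -5, which agrees with 1 − 6 + 0 = -5.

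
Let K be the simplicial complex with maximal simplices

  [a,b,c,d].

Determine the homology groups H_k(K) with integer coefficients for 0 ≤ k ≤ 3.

Take the total order a < b < c < d on the vertex set. Then K (dimension 3) consists of the simplices:

  0-simplices (4): a, b, c, d
  1-simplices (6): ab, ac, ad, bc, bd, cd
  2-simplices (4): abc, abd, acd, bcd
  3-simplices (1): abcd

Hence C_0 ≅ Z^4, C_1 ≅ Z^6, C_2 ≅ Z^4, C_3 ≅ Z^1.

∂_1: C_1 → C_0 sends each edge [p,q] (with p < q) to q − p.
The resulting 4×6 matrix has rank 3, and its Smith normal form has invariant factors (1,1,1).

The boundary map ∂_2: C_2 → C_1 acts by ∂[p,q,r] = [q,r] − [p,r] + [p,q]. For instance
  ∂bcd = cd − bd + bc,
  ∂abd = bd − ad + ab.
The resulting 6×4 matrix has rank 3, and its Smith normal form has invariant factors (1,1,1).

∂_3: C_3 → C_2 sends each 3-simplex σ to the alternating sum Σ_i (−1)^i (σ with its i-th vertex removed). For instance
  ∂abcd = bcd − acd + abd − abc.
This gives a 4×1 integer matrix of rank 1; reducing to Smith normal form yields diagonal entries (1).

Now H_k = ker ∂_k / im ∂_{k+1}, so:

  H_0: rank C_0 − rank ∂_1 = 4 − 3 = 1, and the invariant factors of ∂_1 are all 1, so H_0 = Z.
  H_1: rank ker ∂_1 − rank ∂_2 = (6 − 3) − 3 = 0, and the invariant factors of ∂_2 are all 1, so H_1 = 0.
  H_2: rank ker ∂_2 − rank ∂_3 = (4 − 3) − 1 = 0, and the invariant factors of ∂_3 are all 1, so H_2 = 0.
  H_3: rank ker ∂_3 − rank ∂_4 = (1 − 1) − 0 = 0, and there is no ∂_4, so H_3 = 0.

As a check, the Euler characteristic is 4 − 6 + 4 − 1 = 1, which agrees with 1 − 0 + 0 − 0 = 1.

H_0 ≅ Z,  H_1 = 0,  H_2 = 0,  H_3 = 0.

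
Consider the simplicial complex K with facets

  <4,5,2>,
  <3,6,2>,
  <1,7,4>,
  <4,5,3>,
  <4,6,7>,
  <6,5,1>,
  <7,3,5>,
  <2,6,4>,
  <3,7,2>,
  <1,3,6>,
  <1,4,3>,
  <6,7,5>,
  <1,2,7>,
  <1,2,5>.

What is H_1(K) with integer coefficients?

Order the vertices as 1 < 2 < 3 < 4 < 5 < 6 < 7. Listing each simplex with vertices in this order, K has dimension 2 with simplices:

  0-simplices (7): [1], [2], [3], [4], [5], [6], [7]
  1-simplices (21): [1,2], [1,3], [1,4], [1,5], [1,6], [1,7], [2,3], [2,4], [2,5], [2,6], [2,7], [3,4], [3,5], [3,6], [3,7], [4,5], [4,6], [4,7], [5,6], [5,7], [6,7]
  2-simplices (14): [1,2,5], [1,2,7], [1,3,4], [1,3,6], [1,4,7], [1,5,6], [2,3,6], [2,3,7], [2,4,5], [2,4,6], [3,4,5], [3,5,7], [4,6,7], [5,6,7]

so the chain groups are C_0 ≅ Z^7, C_1 ≅ Z^21, C_2 ≅ Z^14.

∂_1: C_1 → C_0 maps an edge to its endpoints' difference, ∂[p,q] = q − p. For instance
  ∂[2,7] = [7] − [2].
The resulting 7×21 matrix has rank 6, and its Smith normal form has invariant factors (1,1,1,1,1,1).

Boundary ∂_2: C_2 → C_1 acts by ∂[p,q,r] = [q,r] − [p,r] + [p,q]. For instance
  ∂[1,4,7] = [4,7] − [1,7] + [1,4],
  ∂[2,3,6] = [3,6] − [2,6] + [2,3].
This gives a 21×14 integer matrix of rank 13; reducing to Smith normal form yields diagonal entries (1,1,1,1,1,1,1,1,1,1,1,1,1).

From H_k ≅ ker(∂_k) / im(∂_{k+1}) we obtain:

  H_1: rank ker ∂_1 − rank ∂_2 = (21 − 6) − 13 = 2, and the invariant factors of ∂_2 are all 1, so H_1 = Z^2.

(K is a triangulation of the torus T^2.)

H_1 ≅ Z^2.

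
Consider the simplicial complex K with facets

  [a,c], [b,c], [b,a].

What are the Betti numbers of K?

Take the total order a < b < c on the vertex set. Then K (dimension 1) consists of the simplices:

  0-simplices (3): a, b, c
  1-simplices (3): ab, ac, bc

so the chain groups are C_0 ≅ Z^3, C_1 ≅ Z^3.

∂_1: C_1 → C_0 is given by ∂[p,q] = [q] − [p]. For instance
  ∂bc = c − b.
The 3×3 boundary matrix has rank 2 and Smith normal form diag(1,1).

From H_k ≅ ker(∂_k) / im(∂_{k+1}) we obtain:

  H_0: rank C_0 − rank ∂_1 = 3 − 2 = 1, and the invariant factors of ∂_1 are all 1, so H_0 ≅ Z.
  H_1: rank ker ∂_1 − rank ∂_2 = (3 − 2) − 0 = 1, and there is no ∂_2, so H_1 ≅ Z.

As a check, the Euler characteristic is 3 − 3 = 0, which agrees with 1 − 1 = 0.
(K is a triangulation of the circle S^1.)

Hence the Betti numbers are b_0 = 1, b_1 = 1.

b_0 = 1, b_1 = 1.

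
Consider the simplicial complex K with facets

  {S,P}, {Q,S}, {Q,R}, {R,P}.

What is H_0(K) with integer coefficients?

Take the total order P < Q < R < S on the vertex set. Then K (dimension 1) consists of the simplices:

  0-simplices (4): P, Q, R, S
  1-simplices (4): PR, PS, QR, QS

Hence C_0 ≅ Z^4, C_1 ≅ Z^4.

∂_1: C_1 → C_0 sends each edge [p,q] (with p < q) to q − p.
This gives a 4×4 integer matrix of rank 3; reducing to Smith normal form yields diagonal entries (1,1,1).

From H_k ≅ ker(∂_k) / im(∂_{k+1}) we obtain:

  H_0: rank C_0 − rank ∂_1 = 4 − 3 = 1, and the invariant factors of ∂_1 are all 1, so H_0 ≅ Z.

H_0 = Z.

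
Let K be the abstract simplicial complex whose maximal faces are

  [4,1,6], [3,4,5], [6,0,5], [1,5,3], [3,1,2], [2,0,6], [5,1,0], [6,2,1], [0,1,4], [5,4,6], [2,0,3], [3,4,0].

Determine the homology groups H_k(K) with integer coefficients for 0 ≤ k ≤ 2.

H_0 = Z,  H_1 = Z_2,  H_2 = 0.

Take the total order 0 < 1 < 2 < 3 < 4 < 5 < 6 on the vertex set. Then K (dimension 2) consists of the simplices:

  0-simplices (7): [0], [1], [2], [3], [4], [5], [6]
  1-simplices (18): [0,1], [0,2], [0,3], [0,4], [0,5], [0,6], [1,2], [1,3], [1,4], [1,5], [1,6], [2,3], [2,6], [3,4], [3,5], [4,5], [4,6], [5,6]
  2-simplices (12): [0,1,4], [0,1,5], [0,2,3], [0,2,6], [0,3,4], [0,5,6], [1,2,3], [1,2,6], [1,3,5], [1,4,6], [3,4,5], [4,5,6]

so the chain groups are C_0 ≅ Z^7, C_1 ≅ Z^18, C_2 ≅ Z^12.

The boundary map ∂_1: C_1 → C_0 maps an edge to its endpoints' difference, ∂[p,q] = q − p. For instance
  ∂[5,6] = [6] − [5].
The 7×18 boundary matrix has rank 6 and Smith normal form diag(1,1,1,1,1,1).

∂_2: C_2 → C_1 maps a triangle to the signed sum of its edges. For instance
  ∂[0,3,4] = [3,4] − [0,4] + [0,3],
  ∂[1,2,6] = [2,6] − [1,6] + [1,2].
This gives a 18×12 integer matrix of rank 12; reducing to Smith normal form yields diagonal entries (1,1,1,1,1,1,1,1,1,1,1,2).

Now H_k = ker ∂_k / im ∂_{k+1}, so:

  H_0: rank C_0 − rank ∂_1 = 7 − 6 = 1, and the invariant factors of ∂_1 are all 1, so H_0 ≅ Z.
  H_1: rank ker ∂_1 − rank ∂_2 = (18 − 6) − 12 = 0, and ∂_2 has invariant factor 2 > 1, so H_1 ≅ Z_2.
  H_2: rank ker ∂_2 − rank ∂_3 = (12 − 12) − 0 = 0, and there is no ∂_3, so H_2 ≅ 0.

(K is a triangulation of the real projective plane RP^2.)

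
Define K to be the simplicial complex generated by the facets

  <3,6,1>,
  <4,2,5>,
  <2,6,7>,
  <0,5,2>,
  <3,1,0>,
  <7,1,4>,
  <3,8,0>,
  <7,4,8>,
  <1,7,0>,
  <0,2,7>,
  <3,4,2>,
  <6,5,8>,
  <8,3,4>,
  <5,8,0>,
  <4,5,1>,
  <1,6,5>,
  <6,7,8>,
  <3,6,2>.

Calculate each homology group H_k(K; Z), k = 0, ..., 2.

H_0 = Z,  H_1 = Z^2,  H_2 = Z.

Order the vertices as 0 < 1 < 2 < 3 < 4 < 5 < 6 < 7 < 8. Listing each simplex with vertices in this order, K has dimension 2 with simplices:

  0-simplices (9): [0], [1], [2], [3], [4], [5], [6], [7], [8]
  1-simplices (27): (27 of them)
  2-simplices (18): [0,1,3], [0,1,7], [0,2,5], [0,2,7], [0,3,8], [0,5,8], [1,3,6], [1,4,5], [1,4,7], [1,5,6], [2,3,4], [2,3,6], [2,4,5], [2,6,7], [3,4,8], [4,7,8], [5,6,8], [6,7,8]

giving chain groups C_0 ≅ Z^9, C_1 ≅ Z^27, C_2 ≅ Z^18.

∂_1: C_1 → C_0 is given by ∂[p,q] = [q] − [p]. For instance
  ∂[0,1] = [1] − [0].
As a 9×27 matrix over Z this has rank 8, with invariant factors (1,1,1,1,1,1,1,1).

Boundary ∂_2: C_2 → C_1 sends each 2-simplex [p,q,r] to [q,r] − [p,r] + [p,q]. For instance
  ∂[6,7,8] = [7,8] − [6,8] + [6,7],
  ∂[2,4,5] = [4,5] − [2,5] + [2,4].
The 27×18 boundary matrix has rank 17 and Smith normal form diag(1,1,1,1,1,1,1,1,1,1,1,1,1,1,1,1,1).

Now H_k = ker ∂_k / im ∂_{k+1}, so:

  H_0: rank C_0 − rank ∂_1 = 9 − 8 = 1, and the invariant factors of ∂_1 are all 1, so H_0 ≅ Z.
  H_1: rank ker ∂_1 − rank ∂_2 = (27 − 8) − 17 = 2, and the invariant factors of ∂_2 are all 1, so H_1 ≅ Z^2.
  H_2: rank ker ∂_2 − rank ∂_3 = (18 − 17) − 0 = 1, and there is no ∂_3, so H_2 ≅ Z.

As a check, the Euler characteristic is 9 − 27 + 18 = 0, which agrees with 1 − 2 + 1 = 0.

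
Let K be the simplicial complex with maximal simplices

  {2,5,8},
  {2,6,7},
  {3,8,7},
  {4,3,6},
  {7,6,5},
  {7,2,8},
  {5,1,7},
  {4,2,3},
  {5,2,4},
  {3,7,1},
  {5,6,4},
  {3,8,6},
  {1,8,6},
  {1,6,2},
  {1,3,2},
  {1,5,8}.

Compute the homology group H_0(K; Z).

H_0 = Z.

Fix the vertex order 1 < 2 < 3 < 4 < 5 < 6 < 7 < 8 and write every simplex with vertices in increasing order. Then dim K = 2 and the simplices of K are:

  0-simplices (8): [1], [2], [3], [4], [5], [6], [7], [8]
  1-simplices (24): (24 of them)
  2-simplices (16): [1,2,3], [1,2,6], [1,3,7], [1,5,7], [1,5,8], [1,6,8], [2,3,4], [2,4,5], [2,5,8], [2,6,7], [2,7,8], [3,4,6], [3,6,8], [3,7,8], [4,5,6], [5,6,7]

giving chain groups C_0 ≅ Z^8, C_1 ≅ Z^24, C_2 ≅ Z^16.

The boundary map ∂_1: C_1 → C_0 is given by ∂[p,q] = [q] − [p].
This gives a 8×24 integer matrix of rank 7; reducing to Smith normal form yields diagonal entries (1,1,1,1,1,1,1).

Boundary ∂_2: C_2 → C_1 sends each 2-simplex [p,q,r] to [q,r] − [p,r] + [p,q]. For instance
  ∂[2,6,7] = [6,7] − [2,7] + [2,6],
  ∂[1,2,6] = [2,6] − [1,6] + [1,2].
The resulting 24×16 matrix has rank 15, and its Smith normal form has invariant factors (1,1,1,1,1,1,1,1,1,1,1,1,1,1,1).

Now H_k = ker ∂_k / im ∂_{k+1}, so:

  H_0: rank C_0 − rank ∂_1 = 8 − 7 = 1, and the invariant factors of ∂_1 are all 1, so H_0 ≅ Z.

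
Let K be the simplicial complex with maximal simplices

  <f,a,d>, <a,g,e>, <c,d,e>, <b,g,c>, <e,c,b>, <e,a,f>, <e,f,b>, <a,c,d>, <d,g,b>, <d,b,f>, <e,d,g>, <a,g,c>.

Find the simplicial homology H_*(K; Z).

H_0 ≅ Z,  H_1 ≅ Z/2,  H_2 = 0.

We work with the vertex ordering a < b < c < d < e < f < g. The simplices of K, each written with vertices in increasing order, are:

  0-simplices (7): a, b, c, d, e, f, g
  1-simplices (18): ac, ad, ae, af, ag, bc, bd, be, bf, bg, cd, ce, cg, de, df, dg, ef, eg
  2-simplices (12): acd, acg, adf, aef, aeg, bce, bcg, bdf, bdg, bef, cde, deg

giving chain groups C_0 ≅ Z^7, C_1 ≅ Z^18, C_2 ≅ Z^12.

The boundary map ∂_1: C_1 → C_0 is given by ∂[p,q] = [q] − [p]. For instance
  ∂ae = e − a.
The 7×18 boundary matrix has rank 6 and Smith normal form diag(1,1,1,1,1,1).

The boundary map ∂_2: C_2 → C_1 acts by ∂[p,q,r] = [q,r] − [p,r] + [p,q]. For instance
  ∂acg = cg − ag + ac,
  ∂adf = df − af + ad.
As a 18×12 matrix over Z this has rank 12, with invariant factors (1,1,1,1,1,1,1,1,1,1,1,2).

Reading off H_k = ker ∂_k / im ∂_{k+1}:

  H_0: rank C_0 − rank ∂_1 = 7 − 6 = 1, and the invariant factors of ∂_1 are all 1, so H_0 = Z.
  H_1: rank ker ∂_1 − rank ∂_2 = (18 − 6) − 12 = 0, and ∂_2 has invariant factor 2 > 1, so H_1 = Z/2.
  H_2: rank ker ∂_2 − rank ∂_3 = (12 − 12) − 0 = 0, and there is no ∂_3, so H_2 = 0.

(K is a triangulation of the real projective plane RP^2.)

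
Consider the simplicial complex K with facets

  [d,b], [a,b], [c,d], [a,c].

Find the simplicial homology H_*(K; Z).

K has 4 vertices, 4 edges.
rank ∂_0 = 0, rank ∂_1 = 3 ⇒ b_0 = 4 − 0 − 3 = 1; all invariant factors of ∂_1 are 1 so no torsion. So H_0 ≅ Z.
rank ∂_1 = 3, rank ∂_2 = 0 ⇒ b_1 = 4 − 3 − 0 = 1. So H_1 ≅ Z.

H_0 = Z,  H_1 = Z.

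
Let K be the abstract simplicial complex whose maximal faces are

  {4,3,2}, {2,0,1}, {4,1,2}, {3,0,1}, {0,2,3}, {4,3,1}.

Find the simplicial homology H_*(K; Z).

Take the total order 0 < 1 < 2 < 3 < 4 on the vertex set. Then K (dimension 2) consists of the simplices:

  0-simplices (5): [0], [1], [2], [3], [4]
  1-simplices (9): [0,1], [0,2], [0,3], [1,2], [1,3], [1,4], [2,3], [2,4], [3,4]
  2-simplices (6): [0,1,2], [0,1,3], [0,2,3], [1,2,4], [1,3,4], [2,3,4]

Hence C_0 ≅ Z^5, C_1 ≅ Z^9, C_2 ≅ Z^6.

Boundary ∂_1: C_1 → C_0 maps an edge to its endpoints' difference, ∂[p,q] = q − p.
This gives a 5×9 integer matrix of rank 4; reducing to Smith normal form yields diagonal entries (1,1,1,1).

Boundary ∂_2: C_2 → C_1 maps a triangle to the signed sum of its edges. For instance
  ∂[2,3,4] = [3,4] − [2,4] + [2,3],
  ∂[1,3,4] = [3,4] − [1,4] + [1,3].
This gives a 9×6 integer matrix of rank 5; reducing to Smith normal form yields diagonal entries (1,1,1,1,1).

From H_k ≅ ker(∂_k) / im(∂_{k+1}) we obtain:

  H_0: rank C_0 − rank ∂_1 = 5 − 4 = 1, and the invariant factors of ∂_1 are all 1, so H_0 ≅ Z.
  H_1: rank ker ∂_1 − rank ∂_2 = (9 − 4) − 5 = 0, and the invariant factors of ∂_2 are all 1, so H_1 ≅ 0.
  H_2: rank ker ∂_2 − rank ∂_3 = (6 − 5) − 0 = 1, and there is no ∂_3, so H_2 ≅ Z.

H_0 = Z,  H_1 = 0,  H_2 = Z.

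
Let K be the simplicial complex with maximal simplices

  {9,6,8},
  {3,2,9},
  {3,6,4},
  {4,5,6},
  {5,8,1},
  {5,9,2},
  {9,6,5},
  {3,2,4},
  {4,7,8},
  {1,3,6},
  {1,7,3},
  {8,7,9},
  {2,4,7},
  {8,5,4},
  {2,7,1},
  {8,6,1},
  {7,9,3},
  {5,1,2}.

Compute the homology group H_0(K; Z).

H_0 ≅ Z.

Take the total order 1 < 2 < 3 < 4 < 5 < 6 < 7 < 8 < 9 on the vertex set. Then K (dimension 2) consists of the simplices:

  0-simplices (9): [1], [2], [3], [4], [5], [6], [7], [8], [9]
  1-simplices (27): (27 of them)
  2-simplices (18): [1,2,5], [1,2,7], [1,3,6], [1,3,7], [1,5,8], [1,6,8], [2,3,4], [2,3,9], [2,4,7], [2,5,9], [3,4,6], [3,7,9], [4,5,6], [4,5,8], [4,7,8], [5,6,9], [6,8,9], [7,8,9]

giving chain groups C_0 ≅ Z^9, C_1 ≅ Z^27, C_2 ≅ Z^18.

∂_1: C_1 → C_0 is given by ∂[p,q] = [q] − [p]. For instance
  ∂[5,8] = [8] − [5].
The 9×27 boundary matrix has rank 8 and Smith normal form diag(1,1,1,1,1,1,1,1).

Boundary ∂_2: C_2 → C_1 acts by ∂[p,q,r] = [q,r] − [p,r] + [p,q]. For instance
  ∂[2,3,4] = [3,4] − [2,4] + [2,3],
  ∂[4,7,8] = [7,8] − [4,8] + [4,7].
This gives a 27×18 integer matrix of rank 18; reducing to Smith normal form yields diagonal entries (1,1,1,1,1,1,1,1,1,1,1,1,1,1,1,1,1,2).

From H_k ≅ ker(∂_k) / im(∂_{k+1}) we obtain:

  H_0: rank C_0 − rank ∂_1 = 9 − 8 = 1, and the invariant factors of ∂_1 are all 1, so H_0 = Z.

(K is a triangulation of the Klein bottle.)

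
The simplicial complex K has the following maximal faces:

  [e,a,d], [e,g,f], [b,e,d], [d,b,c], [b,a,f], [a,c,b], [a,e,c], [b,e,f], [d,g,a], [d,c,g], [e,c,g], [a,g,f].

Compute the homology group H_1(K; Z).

Take the total order a < b < c < d < e < f < g on the vertex set. Then K (dimension 2) consists of the simplices:

  0-simplices (7): a, b, c, d, e, f, g
  1-simplices (18): ab, ac, ad, ae, af, ag, bc, bd, be, bf, cd, ce, cg, de, dg, ef, eg, fg
  2-simplices (12): abc, abf, ace, ade, adg, afg, bcd, bde, bef, cdg, ceg, efg

Hence C_0 ≅ Z^7, C_1 ≅ Z^18, C_2 ≅ Z^12.

The boundary map ∂_1: C_1 → C_0 is given by ∂[p,q] = [q] − [p].
The 7×18 boundary matrix has rank 6 and Smith normal form diag(1,1,1,1,1,1).

∂_2: C_2 → C_1 maps a triangle to the signed sum of its edges. For instance
  ∂bcd = cd − bd + bc,
  ∂cdg = dg − cg + cd.
As a 18×12 matrix over Z this has rank 12, with invariant factors (1,1,1,1,1,1,1,1,1,1,1,2).

Reading off H_k = ker ∂_k / im ∂_{k+1}:

  H_1: rank ker ∂_1 − rank ∂_2 = (18 − 6) − 12 = 0, and ∂_2 has invariant factor 2 > 1, so H_1 ≅ Z/2.

H_1 = Z/2.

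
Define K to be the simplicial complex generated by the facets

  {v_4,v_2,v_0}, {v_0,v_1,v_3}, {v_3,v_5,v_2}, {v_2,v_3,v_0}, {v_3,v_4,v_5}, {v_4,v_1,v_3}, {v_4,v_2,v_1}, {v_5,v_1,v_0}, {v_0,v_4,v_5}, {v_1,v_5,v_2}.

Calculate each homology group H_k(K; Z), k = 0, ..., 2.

Fix the vertex order v_0 < v_1 < v_2 < v_3 < v_4 < v_5 and write every simplex with vertices in increasing order. Then dim K = 2 and the simplices of K are:

  0-simplices (6): [v_0], [v_1], [v_2], [v_3], [v_4], [v_5]
  1-simplices (15): (15 of them)
  2-simplices (10): [v_0,v_1,v_3], [v_0,v_1,v_5], [v_0,v_2,v_3], [v_0,v_2,v_4], [v_0,v_4,v_5], [v_1,v_2,v_4], [v_1,v_2,v_5], [v_1,v_3,v_4], [v_2,v_3,v_5], [v_3,v_4,v_5]

giving chain groups C_0 ≅ Z^6, C_1 ≅ Z^15, C_2 ≅ Z^10.

Boundary ∂_1: C_1 → C_0 maps an edge to its endpoints' difference, ∂[p,q] = q − p. For instance
  ∂[v_0,v_2] = [v_2] − [v_0].
As a 6×15 matrix over Z this has rank 5, with invariant factors (1,1,1,1,1).

Boundary ∂_2: C_2 → C_1 sends each 2-simplex [p,q,r] to [q,r] − [p,r] + [p,q]. For instance
  ∂[v_0,v_2,v_3] = [v_2,v_3] − [v_0,v_3] + [v_0,v_2],
  ∂[v_1,v_2,v_5] = [v_2,v_5] − [v_1,v_5] + [v_1,v_2].
The resulting 15×10 matrix has rank 10, and its Smith normal form has invariant factors (1,1,1,1,1,1,1,1,1,2).

Computing H_k = (kernel of ∂_k) / (image of ∂_{k+1}):

  H_0: rank C_0 − rank ∂_1 = 6 − 5 = 1, and the invariant factors of ∂_1 are all 1, so H_0 ≅ Z.
  H_1: rank ker ∂_1 − rank ∂_2 = (15 − 5) − 10 = 0, and ∂_2 has invariant factor 2 > 1, so H_1 ≅ Z/2.
  H_2: rank ker ∂_2 − rank ∂_3 = (10 − 10) − 0 = 0, and there is no ∂_3, so H_2 ≅ 0.

H_0 ≅ Z,  H_1 ≅ Z/2,  H_2 = 0.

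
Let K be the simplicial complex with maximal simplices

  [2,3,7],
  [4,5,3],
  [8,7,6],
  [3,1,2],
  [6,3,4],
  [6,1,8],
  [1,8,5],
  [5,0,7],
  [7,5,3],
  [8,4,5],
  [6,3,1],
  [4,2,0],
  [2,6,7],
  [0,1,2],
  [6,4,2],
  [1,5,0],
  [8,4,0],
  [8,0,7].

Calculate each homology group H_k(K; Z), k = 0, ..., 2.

We work with the vertex ordering 0 < 1 < 2 < 3 < 4 < 5 < 6 < 7 < 8. The simplices of K, each written with vertices in increasing order, are:

  0-simplices (9): [0], [1], [2], [3], [4], [5], [6], [7], [8]
  1-simplices (27): (27 of them)
  2-simplices (18): [0,1,2], [0,1,5], [0,2,4], [0,4,8], [0,5,7], [0,7,8], [1,2,3], [1,3,6], [1,5,8], [1,6,8], [2,3,7], [2,4,6], [2,6,7], [3,4,5], [3,4,6], [3,5,7], [4,5,8], [6,7,8]

so the chain groups are C_0 ≅ Z^9, C_1 ≅ Z^27, C_2 ≅ Z^18.

Boundary ∂_1: C_1 → C_0 maps an edge to its endpoints' difference, ∂[p,q] = q − p. For instance
  ∂[5,8] = [8] − [5].
This gives a 9×27 integer matrix of rank 8; reducing to Smith normal form yields diagonal entries (1,1,1,1,1,1,1,1).

The boundary map ∂_2: C_2 → C_1 maps a triangle to the signed sum of its edges. For instance
  ∂[1,2,3] = [2,3] − [1,3] + [1,2],
  ∂[1,6,8] = [6,8] − [1,8] + [1,6].
This gives a 27×18 integer matrix of rank 18; reducing to Smith normal form yields diagonal entries (1,1,1,1,1,1,1,1,1,1,1,1,1,1,1,1,1,2).

Computing H_k = (kernel of ∂_k) / (image of ∂_{k+1}):

  H_0: rank C_0 − rank ∂_1 = 9 − 8 = 1, and the invariant factors of ∂_1 are all 1, so H_0 = Z.
  H_1: rank ker ∂_1 − rank ∂_2 = (27 − 8) − 18 = 1, and ∂_2 has invariant factor 2 > 1, so H_1 = Z × Z/2.
  H_2: rank ker ∂_2 − rank ∂_3 = (18 − 18) − 0 = 0, and there is no ∂_3, so H_2 = 0.

As a check, the Euler characteristic is 9 − 27 + 18 = 0, which agrees with 1 − 1 + 0 = 0.
(K is a triangulation of the Klein bottle.)

H_0 ≅ Z,  H_1 ≅ Z × Z/2,  H_2 = 0.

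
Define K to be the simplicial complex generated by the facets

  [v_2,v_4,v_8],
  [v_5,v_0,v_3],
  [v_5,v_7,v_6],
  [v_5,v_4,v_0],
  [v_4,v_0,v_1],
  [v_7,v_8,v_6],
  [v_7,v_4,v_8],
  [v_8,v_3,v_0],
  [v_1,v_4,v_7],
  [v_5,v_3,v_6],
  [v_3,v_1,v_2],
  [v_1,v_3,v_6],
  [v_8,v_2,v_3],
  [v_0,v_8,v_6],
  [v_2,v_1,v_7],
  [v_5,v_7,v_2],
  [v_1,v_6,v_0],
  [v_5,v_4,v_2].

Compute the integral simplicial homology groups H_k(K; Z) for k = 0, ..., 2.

H_0 ≅ Z,  H_1 ≅ Z ⊕ Z/2,  H_2 = 0.

Take the total order v_0 < v_1 < v_2 < v_3 < v_4 < v_5 < v_6 < v_7 < v_8 on the vertex set. Then K (dimension 2) consists of the simplices:

  0-simplices (9): [v_0], [v_1], [v_2], [v_3], [v_4], [v_5], [v_6], [v_7], [v_8]
  1-simplices (27): (27 of them)
  2-simplices (18): (18 of them)

Hence C_0 ≅ Z^9, C_1 ≅ Z^27, C_2 ≅ Z^18.

The boundary map ∂_1: C_1 → C_0 is given by ∂[p,q] = [q] − [p].
The 9×27 boundary matrix has rank 8 and Smith normal form diag(1,1,1,1,1,1,1,1).

The boundary map ∂_2: C_2 → C_1 maps a triangle to the signed sum of its edges. For instance
  ∂[v_6,v_7,v_8] = [v_7,v_8] − [v_6,v_8] + [v_6,v_7],
  ∂[v_1,v_4,v_7] = [v_4,v_7] − [v_1,v_7] + [v_1,v_4].
As a 27×18 matrix over Z this has rank 18, with invariant factors (1,1,1,1,1,1,1,1,1,1,1,1,1,1,1,1,1,2).

Now H_k = ker ∂_k / im ∂_{k+1}, so:

  H_0: rank C_0 − rank ∂_1 = 9 − 8 = 1, and the invariant factors of ∂_1 are all 1, so H_0 ≅ Z.
  H_1: rank ker ∂_1 − rank ∂_2 = (27 − 8) − 18 = 1, and ∂_2 has invariant factor 2 > 1, so H_1 ≅ Z ⊕ Z/2.
  H_2: rank ker ∂_2 − rank ∂_3 = (18 − 18) − 0 = 0, and there is no ∂_3, so H_2 ≅ 0.

As a check, the Euler characteristic is 9 − 27 + 18 = 0, which agrees with 1 − 1 + 0 = 0.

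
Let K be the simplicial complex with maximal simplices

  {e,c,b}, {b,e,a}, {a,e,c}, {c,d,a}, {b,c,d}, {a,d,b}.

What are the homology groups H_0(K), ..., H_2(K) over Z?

Take the total order a < b < c < d < e on the vertex set. Then K (dimension 2) consists of the simplices:

  0-simplices (5): a, b, c, d, e
  1-simplices (9): ab, ac, ad, ae, bc, bd, be, cd, ce
  2-simplices (6): abd, abe, acd, ace, bcd, bce

giving chain groups C_0 ≅ Z^5, C_1 ≅ Z^9, C_2 ≅ Z^6.

Boundary ∂_1: C_1 → C_0 sends each edge [p,q] (with p < q) to q − p. For instance
  ∂ab = b − a.
This gives a 5×9 integer matrix of rank 4; reducing to Smith normal form yields diagonal entries (1,1,1,1).

Boundary ∂_2: C_2 → C_1 maps a triangle to the signed sum of its edges. For instance
  ∂abd = bd − ad + ab,
  ∂bce = ce − be + bc.
As a 9×6 matrix over Z this has rank 5, with invariant factors (1,1,1,1,1).

Computing H_k = (kernel of ∂_k) / (image of ∂_{k+1}):

  H_0: rank C_0 − rank ∂_1 = 5 − 4 = 1, and the invariant factors of ∂_1 are all 1, so H_0 = Z.
  H_1: rank ker ∂_1 − rank ∂_2 = (9 − 4) − 5 = 0, and the invariant factors of ∂_2 are all 1, so H_1 = 0.
  H_2: rank ker ∂_2 − rank ∂_3 = (6 − 5) − 0 = 1, and there is no ∂_3, so H_2 = Z.

As a check, the Euler characteristic is 5 − 9 + 6 = 2, which agrees with 1 − 0 + 1 = 2.

H_0 = Z,  H_1 = 0,  H_2 = Z.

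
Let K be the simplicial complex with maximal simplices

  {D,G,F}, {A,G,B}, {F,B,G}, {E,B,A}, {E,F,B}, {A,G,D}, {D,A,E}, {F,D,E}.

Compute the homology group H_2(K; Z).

H_2 ≅ Z.

We work with the vertex ordering A < B < D < E < F < G. The simplices of K, each written with vertices in increasing order, are:

  0-simplices (6): A, B, D, E, F, G
  1-simplices (12): AB, AD, AE, AG, BE, BF, BG, DE, DF, DG, EF, FG
  2-simplices (8): ABE, ABG, ADE, ADG, BEF, BFG, DEF, DFG

so the chain groups are C_0 ≅ Z^6, C_1 ≅ Z^12, C_2 ≅ Z^8.

∂_1: C_1 → C_0 is given by ∂[p,q] = [q] − [p]. For instance
  ∂FG = G − F.
As a 6×12 matrix over Z this has rank 5, with invariant factors (1,1,1,1,1).

∂_2: C_2 → C_1 maps a triangle to the signed sum of its edges. For instance
  ∂DFG = FG − DG + DF,
  ∂ADE = DE − AE + AD.
The resulting 12×8 matrix has rank 7, and its Smith normal form has invariant factors (1,1,1,1,1,1,1).

Now H_k = ker ∂_k / im ∂_{k+1}, so:

  H_2: rank ker ∂_2 − rank ∂_3 = (8 − 7) − 0 = 1, and there is no ∂_3, so H_2 ≅ Z.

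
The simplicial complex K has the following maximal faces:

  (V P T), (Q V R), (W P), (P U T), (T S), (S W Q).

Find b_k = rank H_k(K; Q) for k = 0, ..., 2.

Order the vertices as P < Q < R < S < T < U < V < W. Listing each simplex with vertices in this order, K has dimension 2 with simplices:

  0-simplices (8): P, Q, R, S, T, U, V, W
  1-simplices (13): PT, PU, PV, PW, QR, QS, QV, QW, RV, ST, SW, TU, TV
  2-simplices (4): PTU, PTV, QRV, QSW

giving chain groups C_0 ≅ Z^8, C_1 ≅ Z^13, C_2 ≅ Z^4.

The boundary map ∂_1: C_1 → C_0 is given by ∂[p,q] = [q] − [p].
The resulting 8×13 matrix has rank 7, and its Smith normal form has invariant factors (1,1,1,1,1,1,1).

The boundary map ∂_2: C_2 → C_1 acts by ∂[p,q,r] = [q,r] − [p,r] + [p,q]. For instance
  ∂QSW = SW − QW + QS,
  ∂QRV = RV − QV + QR.
The 13×4 boundary matrix has rank 4 and Smith normal form diag(1,1,1,1).

Now H_k = ker ∂_k / im ∂_{k+1}, so:

  H_0: rank C_0 − rank ∂_1 = 8 − 7 = 1, and the invariant factors of ∂_1 are all 1, so H_0 = Z.
  H_1: rank ker ∂_1 − rank ∂_2 = (13 − 7) − 4 = 2, and the invariant factors of ∂_2 are all 1, so H_1 = Z^2.
  H_2: rank ker ∂_2 − rank ∂_3 = (4 − 4) − 0 = 0, and there is no ∂_3, so H_2 = 0.

As a check, the Euler characteristic is 8 − 13 + 4 = -1, which agrees with 1 − 2 + 0 = -1.

Hence the Betti numbers are b_0 = 1, b_1 = 2, b_2 = 0.

b_0 = 1, b_1 = 2, b_2 = 0.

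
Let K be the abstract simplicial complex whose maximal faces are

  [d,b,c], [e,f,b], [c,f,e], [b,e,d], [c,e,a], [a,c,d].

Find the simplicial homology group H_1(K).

Fix the vertex order a < b < c < d < e < f and write every simplex with vertices in increasing order. Then dim K = 2 and the simplices of K are:

  0-simplices (6): a, b, c, d, e, f
  1-simplices (12): ac, ad, ae, bc, bd, be, bf, cd, ce, cf, de, ef
  2-simplices (6): acd, ace, bcd, bde, bef, cef

so the chain groups are C_0 ≅ Z^6, C_1 ≅ Z^12, C_2 ≅ Z^6.

The boundary map ∂_1: C_1 → C_0 is given by ∂[p,q] = [q] − [p]. For instance
  ∂ac = c − a.
The resulting 6×12 matrix has rank 5, and its Smith normal form has invariant factors (1,1,1,1,1).

∂_2: C_2 → C_1 sends each 2-simplex [p,q,r] to [q,r] − [p,r] + [p,q]. For instance
  ∂acd = cd − ad + ac,
  ∂ace = ce − ae + ac.
This gives a 12×6 integer matrix of rank 6; reducing to Smith normal form yields diagonal entries (1,1,1,1,1,1).

Now H_k = ker ∂_k / im ∂_{k+1}, so:

  H_1: rank ker ∂_1 − rank ∂_2 = (12 − 5) − 6 = 1, and the invariant factors of ∂_2 are all 1, so H_1 ≅ Z.

H_1 ≅ Z.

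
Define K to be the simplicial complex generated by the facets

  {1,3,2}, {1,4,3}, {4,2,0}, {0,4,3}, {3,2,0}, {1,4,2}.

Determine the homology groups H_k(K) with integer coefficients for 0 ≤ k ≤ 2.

H_0 = Z,  H_1 = 0,  H_2 = Z.

Take the total order 0 < 1 < 2 < 3 < 4 on the vertex set. Then K (dimension 2) consists of the simplices:

  0-simplices (5): [0], [1], [2], [3], [4]
  1-simplices (9): [0,2], [0,3], [0,4], [1,2], [1,3], [1,4], [2,3], [2,4], [3,4]
  2-simplices (6): [0,2,3], [0,2,4], [0,3,4], [1,2,3], [1,2,4], [1,3,4]

so the chain groups are C_0 ≅ Z^5, C_1 ≅ Z^9, C_2 ≅ Z^6.

The boundary map ∂_1: C_1 → C_0 sends each edge [p,q] (with p < q) to q − p. For instance
  ∂[1,2] = [2] − [1].
The 5×9 boundary matrix has rank 4 and Smith normal form diag(1,1,1,1).

The boundary map ∂_2: C_2 → C_1 acts by ∂[p,q,r] = [q,r] − [p,r] + [p,q]. For instance
  ∂[1,3,4] = [3,4] − [1,4] + [1,3],
  ∂[1,2,4] = [2,4] − [1,4] + [1,2].
This gives a 9×6 integer matrix of rank 5; reducing to Smith normal form yields diagonal entries (1,1,1,1,1).

Computing H_k = (kernel of ∂_k) / (image of ∂_{k+1}):

  H_0: rank C_0 − rank ∂_1 = 5 − 4 = 1, and the invariant factors of ∂_1 are all 1, so H_0 ≅ Z.
  H_1: rank ker ∂_1 − rank ∂_2 = (9 − 4) − 5 = 0, and the invariant factors of ∂_2 are all 1, so H_1 ≅ 0.
  H_2: rank ker ∂_2 − rank ∂_3 = (6 − 5) − 0 = 1, and there is no ∂_3, so H_2 ≅ Z.

As a check, the Euler characteristic is 5 − 9 + 6 = 2, which agrees with 1 − 0 + 1 = 2.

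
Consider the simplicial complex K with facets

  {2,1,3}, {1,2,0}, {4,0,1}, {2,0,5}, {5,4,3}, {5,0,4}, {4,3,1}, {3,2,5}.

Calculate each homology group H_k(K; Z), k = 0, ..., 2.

H_0 = Z,  H_1 = 0,  H_2 = Z.

Take the total order 0 < 1 < 2 < 3 < 4 < 5 on the vertex set. Then K (dimension 2) consists of the simplices:

  0-simplices (6): [0], [1], [2], [3], [4], [5]
  1-simplices (12): [0,1], [0,2], [0,4], [0,5], [1,2], [1,3], [1,4], [2,3], [2,5], [3,4], [3,5], [4,5]
  2-simplices (8): [0,1,2], [0,1,4], [0,2,5], [0,4,5], [1,2,3], [1,3,4], [2,3,5], [3,4,5]

so the chain groups are C_0 ≅ Z^6, C_1 ≅ Z^12, C_2 ≅ Z^8.

∂_1: C_1 → C_0 maps an edge to its endpoints' difference, ∂[p,q] = q − p.
The 6×12 boundary matrix has rank 5 and Smith normal form diag(1,1,1,1,1).

Boundary ∂_2: C_2 → C_1 maps a triangle to the signed sum of its edges. For instance
  ∂[1,2,3] = [2,3] − [1,3] + [1,2],
  ∂[0,1,2] = [1,2] − [0,2] + [0,1].
The resulting 12×8 matrix has rank 7, and its Smith normal form has invariant factors (1,1,1,1,1,1,1).

Reading off H_k = ker ∂_k / im ∂_{k+1}:

  H_0: rank C_0 − rank ∂_1 = 6 − 5 = 1, and the invariant factors of ∂_1 are all 1, so H_0 ≅ Z.
  H_1: rank ker ∂_1 − rank ∂_2 = (12 − 5) − 7 = 0, and the invariant factors of ∂_2 are all 1, so H_1 ≅ 0.
  H_2: rank ker ∂_2 − rank ∂_3 = (8 − 7) − 0 = 1, and there is no ∂_3, so H_2 ≅ Z.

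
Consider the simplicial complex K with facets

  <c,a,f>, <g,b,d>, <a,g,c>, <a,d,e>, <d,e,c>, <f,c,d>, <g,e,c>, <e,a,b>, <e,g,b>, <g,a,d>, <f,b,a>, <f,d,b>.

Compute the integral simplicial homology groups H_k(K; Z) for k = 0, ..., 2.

H_0 ≅ Z,  H_1 ≅ Z/2Z,  H_2 = 0.

We work with the vertex ordering a < b < c < d < e < f < g. The simplices of K, each written with vertices in increasing order, are:

  0-simplices (7): a, b, c, d, e, f, g
  1-simplices (18): ab, ac, ad, ae, af, ag, bd, be, bf, bg, cd, ce, cf, cg, de, df, dg, eg
  2-simplices (12): abe, abf, acf, acg, ade, adg, bdf, bdg, beg, cde, cdf, ceg

so the chain groups are C_0 ≅ Z^7, C_1 ≅ Z^18, C_2 ≅ Z^12.

The boundary map ∂_1: C_1 → C_0 maps an edge to its endpoints' difference, ∂[p,q] = q − p. For instance
  ∂eg = g − e.
The resulting 7×18 matrix has rank 6, and its Smith normal form has invariant factors (1,1,1,1,1,1).

∂_2: C_2 → C_1 acts by ∂[p,q,r] = [q,r] − [p,r] + [p,q]. For instance
  ∂cde = de − ce + cd,
  ∂abe = be − ae + ab.
This gives a 18×12 integer matrix of rank 12; reducing to Smith normal form yields diagonal entries (1,1,1,1,1,1,1,1,1,1,1,2).

Computing H_k = (kernel of ∂_k) / (image of ∂_{k+1}):

  H_0: rank C_0 − rank ∂_1 = 7 − 6 = 1, and the invariant factors of ∂_1 are all 1, so H_0 ≅ Z.
  H_1: rank ker ∂_1 − rank ∂_2 = (18 − 6) − 12 = 0, and ∂_2 has invariant factor 2 > 1, so H_1 ≅ Z/2Z.
  H_2: rank ker ∂_2 − rank ∂_3 = (12 − 12) − 0 = 0, and there is no ∂_3, so H_2 ≅ 0.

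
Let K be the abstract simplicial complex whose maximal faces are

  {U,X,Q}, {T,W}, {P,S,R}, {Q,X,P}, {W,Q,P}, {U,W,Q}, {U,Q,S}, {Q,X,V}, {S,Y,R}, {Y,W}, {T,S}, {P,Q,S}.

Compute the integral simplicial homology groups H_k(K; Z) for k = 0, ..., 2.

Order the vertices as P < Q < R < S < T < U < V < W < X < Y. Listing each simplex with vertices in this order, K has dimension 2 with simplices:

  0-simplices (10): P, Q, R, S, T, U, V, W, X, Y
  1-simplices (20): PQ, PR, PS, PW, PX, QS, QU, QV, QW, QX, RS, RY, ST, SU, SY, TW, UW, UX, VX, WY
  2-simplices (9): PQS, PQW, PQX, PRS, QSU, QUW, QUX, QVX, RSY

so the chain groups are C_0 ≅ Z^10, C_1 ≅ Z^20, C_2 ≅ Z^9.

The boundary map ∂_1: C_1 → C_0 maps an edge to its endpoints' difference, ∂[p,q] = q − p. For instance
  ∂PX = X − P.
The 10×20 boundary matrix has rank 9 and Smith normal form diag(1,1,1,1,1,1,1,1,1).

Boundary ∂_2: C_2 → C_1 maps a triangle to the signed sum of its edges. For instance
  ∂PQX = QX − PX + PQ,
  ∂PQW = QW − PW + PQ.
The resulting 20×9 matrix has rank 9, and its Smith normal form has invariant factors (1,1,1,1,1,1,1,1,1).

Reading off H_k = ker ∂_k / im ∂_{k+1}:

  H_0: rank C_0 − rank ∂_1 = 10 − 9 = 1, and the invariant factors of ∂_1 are all 1, so H_0 ≅ Z.
  H_1: rank ker ∂_1 − rank ∂_2 = (20 − 9) − 9 = 2, and the invariant factors of ∂_2 are all 1, so H_1 ≅ Z^2.
  H_2: rank ker ∂_2 − rank ∂_3 = (9 − 9) − 0 = 0, and there is no ∂_3, so H_2 ≅ 0.

As a check, the Euler characteristic is 10 − 20 + 9 = -1, which agrees with 1 − 2 + 0 = -1.

H_0 ≅ Z,  H_1 ≅ Z^2,  H_2 = 0.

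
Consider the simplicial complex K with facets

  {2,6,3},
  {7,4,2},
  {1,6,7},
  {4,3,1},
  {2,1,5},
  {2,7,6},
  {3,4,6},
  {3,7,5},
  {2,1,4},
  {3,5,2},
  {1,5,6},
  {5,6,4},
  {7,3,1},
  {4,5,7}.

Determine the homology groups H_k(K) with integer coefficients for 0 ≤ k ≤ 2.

H_0 = Z,  H_1 = Z^2,  H_2 = Z.

We work with the vertex ordering 1 < 2 < 3 < 4 < 5 < 6 < 7. The simplices of K, each written with vertices in increasing order, are:

  0-simplices (7): [1], [2], [3], [4], [5], [6], [7]
  1-simplices (21): [1,2], [1,3], [1,4], [1,5], [1,6], [1,7], [2,3], [2,4], [2,5], [2,6], [2,7], [3,4], [3,5], [3,6], [3,7], [4,5], [4,6], [4,7], [5,6], [5,7], [6,7]
  2-simplices (14): [1,2,4], [1,2,5], [1,3,4], [1,3,7], [1,5,6], [1,6,7], [2,3,5], [2,3,6], [2,4,7], [2,6,7], [3,4,6], [3,5,7], [4,5,6], [4,5,7]

Hence C_0 ≅ Z^7, C_1 ≅ Z^21, C_2 ≅ Z^14.

Boundary ∂_1: C_1 → C_0 is given by ∂[p,q] = [q] − [p]. For instance
  ∂[2,5] = [5] − [2].
As a 7×21 matrix over Z this has rank 6, with invariant factors (1,1,1,1,1,1).

Boundary ∂_2: C_2 → C_1 sends each 2-simplex [p,q,r] to [q,r] − [p,r] + [p,q]. For instance
  ∂[1,3,7] = [3,7] − [1,7] + [1,3],
  ∂[2,3,6] = [3,6] − [2,6] + [2,3].
The resulting 21×14 matrix has rank 13, and its Smith normal form has invariant factors (1,1,1,1,1,1,1,1,1,1,1,1,1).

Now H_k = ker ∂_k / im ∂_{k+1}, so:

  H_0: rank C_0 − rank ∂_1 = 7 − 6 = 1, and the invariant factors of ∂_1 are all 1, so H_0 ≅ Z.
  H_1: rank ker ∂_1 − rank ∂_2 = (21 − 6) − 13 = 2, and the invariant factors of ∂_2 are all 1, so H_1 ≅ Z^2.
  H_2: rank ker ∂_2 − rank ∂_3 = (14 − 13) − 0 = 1, and there is no ∂_3, so H_2 ≅ Z.

(K is a triangulation of the torus T^2.)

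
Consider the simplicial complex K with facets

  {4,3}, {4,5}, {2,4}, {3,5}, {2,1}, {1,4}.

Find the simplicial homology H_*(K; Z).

H_0 = Z,  H_1 = Z^2.

We work with the vertex ordering 1 < 2 < 3 < 4 < 5. The simplices of K, each written with vertices in increasing order, are:

  0-simplices (5): [1], [2], [3], [4], [5]
  1-simplices (6): [1,2], [1,4], [2,4], [3,4], [3,5], [4,5]

Hence C_0 ≅ Z^5, C_1 ≅ Z^6.

∂_1: C_1 → C_0 maps an edge to its endpoints' difference, ∂[p,q] = q − p.
This gives a 5×6 integer matrix of rank 4; reducing to Smith normal form yields diagonal entries (1,1,1,1).

Reading off H_k = ker ∂_k / im ∂_{k+1}:

  H_0: rank C_0 − rank ∂_1 = 5 − 4 = 1, and the invariant factors of ∂_1 are all 1, so H_0 ≅ Z.
  H_1: rank ker ∂_1 − rank ∂_2 = (6 − 4) − 0 = 2, and there is no ∂_2, so H_1 ≅ Z^2.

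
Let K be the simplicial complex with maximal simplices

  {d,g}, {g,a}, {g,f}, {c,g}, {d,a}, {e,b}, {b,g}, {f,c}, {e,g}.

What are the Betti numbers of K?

Order the vertices as a < b < c < d < e < f < g. Listing each simplex with vertices in this order, K has dimension 1 with simplices:

  0-simplices (7): a, b, c, d, e, f, g
  1-simplices (9): ad, ag, be, bg, cf, cg, dg, eg, fg

Hence C_0 ≅ Z^7, C_1 ≅ Z^9.

∂_1: C_1 → C_0 is given by ∂[p,q] = [q] − [p]. For instance
  ∂ag = g − a.
This gives a 7×9 integer matrix of rank 6; reducing to Smith normal form yields diagonal entries (1,1,1,1,1,1).

Now H_k = ker ∂_k / im ∂_{k+1}, so:

  H_0: rank C_0 − rank ∂_1 = 7 − 6 = 1, and the invariant factors of ∂_1 are all 1, so H_0 ≅ Z.
  H_1: rank ker ∂_1 − rank ∂_2 = (9 − 6) − 0 = 3, and there is no ∂_2, so H_1 ≅ Z^3.

(K is a triangulation of a wedge of 3 circles.)

Hence the Betti numbers are b_0 = 1, b_1 = 3.

b_0 = 1, b_1 = 3.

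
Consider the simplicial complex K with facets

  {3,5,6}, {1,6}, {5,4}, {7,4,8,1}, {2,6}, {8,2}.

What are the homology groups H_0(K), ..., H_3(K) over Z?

We work with the vertex ordering 1 < 2 < 3 < 4 < 5 < 6 < 7 < 8. The simplices of K, each written with vertices in increasing order, are:

  0-simplices (8): [1], [2], [3], [4], [5], [6], [7], [8]
  1-simplices (13): [1,4], [1,6], [1,7], [1,8], [2,6], [2,8], [3,5], [3,6], [4,5], [4,7], [4,8], [5,6], [7,8]
  2-simplices (5): [1,4,7], [1,4,8], [1,7,8], [3,5,6], [4,7,8]
  3-simplices (1): [1,4,7,8]

giving chain groups C_0 ≅ Z^8, C_1 ≅ Z^13, C_2 ≅ Z^5, C_3 ≅ Z^1.

The boundary map ∂_1: C_1 → C_0 sends each edge [p,q] (with p < q) to q − p. For instance
  ∂[1,8] = [8] − [1].
The resulting 8×13 matrix has rank 7, and its Smith normal form has invariant factors (1,1,1,1,1,1,1).

∂_2: C_2 → C_1 sends each 2-simplex [p,q,r] to [q,r] − [p,r] + [p,q]. For instance
  ∂[1,4,8] = [4,8] − [1,8] + [1,4],
  ∂[4,7,8] = [7,8] − [4,8] + [4,7].
The 13×5 boundary matrix has rank 4 and Smith normal form diag(1,1,1,1).

∂_3: C_3 → C_2 sends each 3-simplex σ to the alternating sum Σ_i (−1)^i (σ with its i-th vertex removed). For instance
  ∂[1,4,7,8] = [4,7,8] − [1,7,8] + [1,4,8] − [1,4,7].
The 5×1 boundary matrix has rank 1 and Smith normal form diag(1).

Computing H_k = (kernel of ∂_k) / (image of ∂_{k+1}):

  H_0: rank C_0 − rank ∂_1 = 8 − 7 = 1, and the invariant factors of ∂_1 are all 1, so H_0 = Z.
  H_1: rank ker ∂_1 − rank ∂_2 = (13 − 7) − 4 = 2, and the invariant factors of ∂_2 are all 1, so H_1 = Z^2.
  H_2: rank ker ∂_2 − rank ∂_3 = (5 − 4) − 1 = 0, and the invariant factors of ∂_3 are all 1, so H_2 = 0.
  H_3: rank ker ∂_3 − rank ∂_4 = (1 − 1) − 0 = 0, and there is no ∂_4, so H_3 = 0.

As a check, the Euler characteristic is 8 − 13 + 5 − 1 = -1, which agrees with 1 − 2 + 0 − 0 = -1.

H_0 ≅ Z,  H_1 ≅ Z^2,  H_2 = 0,  H_3 = 0.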